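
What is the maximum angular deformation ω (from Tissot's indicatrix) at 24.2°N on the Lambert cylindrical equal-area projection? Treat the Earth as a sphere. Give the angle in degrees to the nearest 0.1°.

The Lambert cylindrical equal-area projection is the cylindrical equal-area projection with its standard parallel at the equator (φ₀ = 0). Cylindrical equal-area (φ₀ = 0°): h = cos φ / cos 0° along meridians, k = cos 0° / cos φ along parallels; h·k = 1.
At 24.2°: h = 0.9121, k = 1.096; principal scales a = 1.096, b = 0.9121.
sin(ω/2) = (a − b)/(a + b) = 0.1842/2.008 = 0.09173, so ω = 2 arcsin(0.09173) ≈ 10.5°.

10.5°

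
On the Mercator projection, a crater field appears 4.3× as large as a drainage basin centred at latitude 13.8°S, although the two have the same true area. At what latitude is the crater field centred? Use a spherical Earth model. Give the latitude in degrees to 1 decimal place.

For equal true areas on Mercator, apparent areas scale as sec²φ, so the ratio is cos²φ₂ / cos²φ₁.
cos²φ₂ / cos²φ₁ = 4.3  ⇒  cos φ₁ = cos 13.8° / √4.3 = 0.9711/2.074 = 0.4683.
φ₁ = arccos(0.4683) ≈ 62.1°.

62.1°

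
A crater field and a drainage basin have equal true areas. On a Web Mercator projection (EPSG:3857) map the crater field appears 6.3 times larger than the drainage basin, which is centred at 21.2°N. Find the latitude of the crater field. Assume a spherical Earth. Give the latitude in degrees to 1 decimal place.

68.2°

Mercator areal scale is sec²φ, so apparent-area ratio = sec²φ₁ / sec²φ₂ = cos²φ₂ / cos²φ₁.
cos²φ₂ / cos²φ₁ = 6.3  ⇒  cos φ₁ = cos 21.2° / √6.3 = 0.9323/2.510 = 0.3714.
φ₁ = arccos(0.3714) ≈ 68.2°.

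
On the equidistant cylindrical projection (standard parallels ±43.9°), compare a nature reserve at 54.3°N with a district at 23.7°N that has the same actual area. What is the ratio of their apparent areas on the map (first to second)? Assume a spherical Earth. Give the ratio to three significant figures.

In the equirectangular projection with standard parallel φ₀ = 43.9° (x = Rλ cos φ₀, y = Rφ), meridians are true-scale (h = 1) and the parallel scale is k = cos φ₀ / cos φ.
Areal scale at 54.3°: h·k = 1.000 × 1.235 = 1.235.
Areal scale at 23.7°: h·k = 1.000 × 0.7869 = 0.7869.
Ratio = 1.235/0.7869 ≈ 1.57.

1.57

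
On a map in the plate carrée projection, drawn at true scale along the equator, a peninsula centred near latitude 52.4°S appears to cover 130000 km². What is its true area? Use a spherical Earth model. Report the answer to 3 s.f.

79300 km²

In the plate carrée (x = Rλ, y = Rφ), meridians are true-scale (h = 1) and parallels are stretched by k = sec φ.
Areal scale = h·k = 1 × sec φ; at 52.4°, h = 1.000, k = 1.639, so h·k = 1.639.
True area = apparent / (areal scale) = 130000 / 1.639 ≈ 79300 km².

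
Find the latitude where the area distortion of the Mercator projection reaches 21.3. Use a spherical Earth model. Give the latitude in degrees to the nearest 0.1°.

Mercator areal scale is sec²φ.
sec²φ = 21.3  ⇒  cos²φ = 0.04695  ⇒  cos φ = 0.2167.
φ = arccos(0.2167) ≈ 77.5°.

77.5°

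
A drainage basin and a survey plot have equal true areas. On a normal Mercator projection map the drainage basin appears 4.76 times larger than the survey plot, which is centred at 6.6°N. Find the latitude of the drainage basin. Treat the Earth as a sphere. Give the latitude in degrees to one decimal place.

For equal true areas on Mercator, apparent areas scale as sec²φ, so the ratio is cos²φ₂ / cos²φ₁.
cos²φ₂ / cos²φ₁ = 4.76  ⇒  cos φ₁ = cos 6.6° / √4.76 = 0.9934/2.182 = 0.4553.
φ₁ = arccos(0.4553) ≈ 62.9°.

62.9°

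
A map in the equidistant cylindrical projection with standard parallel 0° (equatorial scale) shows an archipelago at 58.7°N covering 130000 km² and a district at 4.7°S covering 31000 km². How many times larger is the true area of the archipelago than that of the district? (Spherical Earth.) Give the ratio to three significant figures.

Plate carrée has h = 1 and k = sec φ, giving areal scale sec φ; true area = (apparent area) · cos φ.
True area of archipelago: 130000 × cos(58.7°) = 130000 × 0.5195 = 67540 km².
True area of district: 31000 × cos(4.7°) = 31000 × 0.9966 = 30900 km².
Ratio = 67540 / 30900 ≈ 2.19.

2.19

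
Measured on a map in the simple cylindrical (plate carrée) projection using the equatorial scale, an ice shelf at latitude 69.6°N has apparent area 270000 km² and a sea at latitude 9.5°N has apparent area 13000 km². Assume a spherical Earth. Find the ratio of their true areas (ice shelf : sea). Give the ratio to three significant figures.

Plate carrée has h = 1 and k = sec φ, giving areal scale sec φ; true area = (apparent area) · cos φ.
True area of ice shelf: 270000 × cos(69.6°) = 270000 × 0.3486 = 94110 km².
True area of sea: 13000 × cos(9.5°) = 13000 × 0.9863 = 12820 km².
Ratio = 94110 / 12820 ≈ 7.34.

7.34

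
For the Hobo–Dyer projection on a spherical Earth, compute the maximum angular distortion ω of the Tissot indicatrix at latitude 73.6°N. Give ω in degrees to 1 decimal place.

101.6°

Hobo–Dyer is a cylindrical equal-area projection with standard parallels at ±37.5°. Cylindrical equal-area (φ₀ = 37.5°): h = cos φ / cos 37.5° along meridians, k = cos 37.5° / cos φ along parallels; h·k = 1.
At 73.6°: h = 0.3559, k = 2.810; principal scales a = 2.810, b = 0.3559.
sin(ω/2) = (a − b)/(a + b) = 2.454/3.166 = 0.7752, so ω = 2 arcsin(0.7752) ≈ 101.6°.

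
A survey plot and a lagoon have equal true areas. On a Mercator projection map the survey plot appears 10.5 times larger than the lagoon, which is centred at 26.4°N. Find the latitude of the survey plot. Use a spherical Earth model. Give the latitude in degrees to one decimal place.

Mercator areal scale is sec²φ, so apparent-area ratio = sec²φ₁ / sec²φ₂ = cos²φ₂ / cos²φ₁.
cos²φ₂ / cos²φ₁ = 10.5  ⇒  cos φ₁ = cos 26.4° / √10.5 = 0.8957/3.240 = 0.2764.
φ₁ = arccos(0.2764) ≈ 74.0°.

74.0°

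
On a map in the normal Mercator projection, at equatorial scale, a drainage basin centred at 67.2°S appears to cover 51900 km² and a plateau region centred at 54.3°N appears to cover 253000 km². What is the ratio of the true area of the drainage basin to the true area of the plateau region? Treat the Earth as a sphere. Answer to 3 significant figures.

0.0905

Since Mercator area scale is 1/cos²φ, the true area equals the apparent area multiplied by cos²φ.
True area of drainage basin: 51900 × cos²(67.2°) = 51900 × 0.1502 = 7794 km².
True area of plateau region: 253000 × cos²(54.3°) = 253000 × 0.3405 = 86150 km².
Ratio = 7794 / 86150 ≈ 0.0905.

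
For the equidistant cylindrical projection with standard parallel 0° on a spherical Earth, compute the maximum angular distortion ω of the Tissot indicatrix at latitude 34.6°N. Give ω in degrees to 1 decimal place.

11.1°

For the equirectangular projection with φ₀ = 0 (plate carrée), h = 1 along meridians and k = sec φ along parallels.
At 34.6°: h = 1.000, k = 1.215; principal scales a = 1.215, b = 1.000.
sin(ω/2) = (a − b)/(a + b) = 0.2149/2.215 = 0.09701, so ω = 2 arcsin(0.09701) ≈ 11.1°.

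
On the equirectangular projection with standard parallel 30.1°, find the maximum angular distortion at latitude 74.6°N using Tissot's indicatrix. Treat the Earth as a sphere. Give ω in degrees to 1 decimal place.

64.0°

In the equirectangular projection with standard parallel φ₀ = 30.1° (x = Rλ cos φ₀, y = Rφ), meridians are true-scale (h = 1) and the parallel scale is k = cos φ₀ / cos φ.
At 74.6°: h = 1.000, k = 3.258; principal scales a = 3.258, b = 1.000.
sin(ω/2) = (a − b)/(a + b) = 2.258/4.258 = 0.5303, so ω = 2 arcsin(0.5303) ≈ 64.0°.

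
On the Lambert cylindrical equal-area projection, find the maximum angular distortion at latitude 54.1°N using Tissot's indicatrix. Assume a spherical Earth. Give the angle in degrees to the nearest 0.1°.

58.5°

The Lambert cylindrical equal-area projection is the cylindrical equal-area projection with its standard parallel at the equator (φ₀ = 0). For cylindrical equal-area with standard parallel φ₀, h = cos φ / cos φ₀ and k = cos φ₀ / cos φ, so h·k = 1.
At 54.1°: h = 0.5864, k = 1.705; principal scales a = 1.705, b = 0.5864.
sin(ω/2) = (a − b)/(a + b) = 1.119/2.292 = 0.4883, so ω = 2 arcsin(0.4883) ≈ 58.5°.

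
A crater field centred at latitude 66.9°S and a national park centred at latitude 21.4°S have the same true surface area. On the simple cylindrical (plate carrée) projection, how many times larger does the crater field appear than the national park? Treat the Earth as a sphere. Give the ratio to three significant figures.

2.37

Plate carrée maps x = Rλ, y = Rφ. The meridian scale is h = 1 and the parallel scale is k = 1/cos φ = sec φ.
Areal scale at 66.9°: h·k = 1.000 × 2.549 = 2.549.
Areal scale at 21.4°: h·k = 1.000 × 1.074 = 1.074.
Ratio = 2.549/1.074 ≈ 2.37.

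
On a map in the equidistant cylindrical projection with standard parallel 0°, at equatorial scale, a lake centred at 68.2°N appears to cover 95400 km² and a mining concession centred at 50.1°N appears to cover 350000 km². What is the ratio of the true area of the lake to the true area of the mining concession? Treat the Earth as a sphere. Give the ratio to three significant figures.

0.158

Plate carrée has h = 1 and k = sec φ, giving areal scale sec φ; true area = (apparent area) · cos φ.
True area of lake: 95400 × cos(68.2°) = 95400 × 0.3714 = 35430 km².
True area of mining concession: 350000 × cos(50.1°) = 350000 × 0.6414 = 224500 km².
Ratio = 35430 / 224500 ≈ 0.158.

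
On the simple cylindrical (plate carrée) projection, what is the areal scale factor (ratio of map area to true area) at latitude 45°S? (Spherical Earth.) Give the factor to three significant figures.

For the equirectangular projection with φ₀ = 0 (plate carrée), h = 1 along meridians and k = sec φ along parallels.
Areal scale = h·k = 1 × sec φ; at 45°, h = 1.000, k = 1.414, so h·k = 1.414.

1.41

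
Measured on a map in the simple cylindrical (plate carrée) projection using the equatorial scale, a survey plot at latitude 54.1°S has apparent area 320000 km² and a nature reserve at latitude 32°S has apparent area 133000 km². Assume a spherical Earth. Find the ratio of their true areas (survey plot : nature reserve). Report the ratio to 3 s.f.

1.66

On the plate carrée, areal scale = h·k = 1 × sec φ, so true area = apparent × cos φ.
True area of survey plot: 320000 × cos(54.1°) = 320000 × 0.5864 = 187600 km².
True area of nature reserve: 133000 × cos(32°) = 133000 × 0.8480 = 112800 km².
Ratio = 187600 / 112800 ≈ 1.66.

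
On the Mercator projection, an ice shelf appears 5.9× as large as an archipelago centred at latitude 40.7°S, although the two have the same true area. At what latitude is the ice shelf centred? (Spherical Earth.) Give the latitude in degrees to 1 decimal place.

Mercator areal scale is sec²φ, so apparent-area ratio = sec²φ₁ / sec²φ₂ = cos²φ₂ / cos²φ₁.
cos²φ₂ / cos²φ₁ = 5.9  ⇒  cos φ₁ = cos 40.7° / √5.9 = 0.7581/2.429 = 0.3121.
φ₁ = arccos(0.3121) ≈ 71.8°.

71.8°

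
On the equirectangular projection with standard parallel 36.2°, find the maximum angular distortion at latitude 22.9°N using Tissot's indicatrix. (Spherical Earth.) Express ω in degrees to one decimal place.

7.6°

With standard parallel φ₀ = 36.2°, the equirectangular projection gives x = Rλ cos φ₀, y = Rφ, so h = 1 and k = cos 36.2° / cos φ.
At 22.9°: h = 1.000, k = 0.8760; principal scales a = 1.000, b = 0.8760.
sin(ω/2) = (a − b)/(a + b) = 0.1240/1.876 = 0.06610, so ω = 2 arcsin(0.06610) ≈ 7.6°.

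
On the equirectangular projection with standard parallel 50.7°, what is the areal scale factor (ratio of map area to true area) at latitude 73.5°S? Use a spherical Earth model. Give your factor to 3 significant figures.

In the equirectangular projection with standard parallel φ₀ = 50.7° (x = Rλ cos φ₀, y = Rφ), meridians are true-scale (h = 1) and the parallel scale is k = cos φ₀ / cos φ.
Areal scale = h·k = 1 × cos φ₀ / cos φ; at 73.5°, h = 1.000, k = 2.230, so h·k = 2.230.

2.23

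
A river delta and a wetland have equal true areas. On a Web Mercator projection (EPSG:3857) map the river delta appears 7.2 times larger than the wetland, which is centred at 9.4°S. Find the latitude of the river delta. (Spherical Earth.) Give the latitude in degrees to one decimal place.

68.4°

Mercator areal scale is sec²φ, so apparent-area ratio = sec²φ₁ / sec²φ₂ = cos²φ₂ / cos²φ₁.
cos²φ₂ / cos²φ₁ = 7.2  ⇒  cos φ₁ = cos 9.4° / √7.2 = 0.9866/2.683 = 0.3677.
φ₁ = arccos(0.3677) ≈ 68.4°.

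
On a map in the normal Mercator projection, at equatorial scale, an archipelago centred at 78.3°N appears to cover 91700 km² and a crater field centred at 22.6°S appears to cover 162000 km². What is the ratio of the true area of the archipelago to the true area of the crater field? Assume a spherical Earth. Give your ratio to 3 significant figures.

Since Mercator area scale is 1/cos²φ, the true area equals the apparent area multiplied by cos²φ.
True area of archipelago: 91700 × cos²(78.3°) = 91700 × 0.04112 = 3771 km².
True area of crater field: 162000 × cos²(22.6°) = 162000 × 0.8523 = 138100 km².
Ratio = 3771 / 138100 ≈ 0.0273.

0.0273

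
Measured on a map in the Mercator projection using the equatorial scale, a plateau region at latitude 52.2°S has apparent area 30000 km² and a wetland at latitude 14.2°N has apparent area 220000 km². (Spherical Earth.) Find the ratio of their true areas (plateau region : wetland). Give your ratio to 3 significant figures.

0.0545

On Mercator the areal scale is sec²φ, so true area = apparent × cos²φ.
True area of plateau region: 30000 × cos²(52.2°) = 30000 × 0.3757 = 11270 km².
True area of wetland: 220000 × cos²(14.2°) = 220000 × 0.9398 = 206800 km².
Ratio = 11270 / 206800 ≈ 0.0545.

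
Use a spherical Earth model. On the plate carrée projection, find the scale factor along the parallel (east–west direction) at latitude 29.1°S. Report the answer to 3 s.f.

In the plate carrée (x = Rλ, y = Rφ), meridians are true-scale (h = 1) and parallels are stretched by k = sec φ.
k = 1/cos 29.1° = 1/0.8738 = 1.144.

1.14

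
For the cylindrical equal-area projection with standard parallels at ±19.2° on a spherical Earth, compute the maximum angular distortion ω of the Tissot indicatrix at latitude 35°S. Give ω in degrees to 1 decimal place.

16.2°

For cylindrical equal-area with standard parallel φ₀, h = cos φ / cos φ₀ and k = cos φ₀ / cos φ, so h·k = 1.
At 35°: h = 0.8674, k = 1.153; principal scales a = 1.153, b = 0.8674.
sin(ω/2) = (a − b)/(a + b) = 0.2855/2.020 = 0.1413, so ω = 2 arcsin(0.1413) ≈ 16.2°.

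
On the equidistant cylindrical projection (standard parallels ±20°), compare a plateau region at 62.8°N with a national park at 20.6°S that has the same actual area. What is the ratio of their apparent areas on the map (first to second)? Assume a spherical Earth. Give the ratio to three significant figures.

The equidistant cylindrical projection with φ₀ = 20° has h = 1 (meridians true) and k = cos φ₀ / cos φ along parallels.
Areal scale at 62.8°: h·k = 1.000 × 2.056 = 2.056.
Areal scale at 20.6°: h·k = 1.000 × 1.004 = 1.004.
Ratio = 2.056/1.004 ≈ 2.05.

2.05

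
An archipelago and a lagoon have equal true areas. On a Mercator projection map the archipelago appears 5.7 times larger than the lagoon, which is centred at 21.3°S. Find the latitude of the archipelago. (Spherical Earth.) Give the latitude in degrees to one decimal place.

67.0°

For equal true areas on Mercator, apparent areas scale as sec²φ, so the ratio is cos²φ₂ / cos²φ₁.
cos²φ₂ / cos²φ₁ = 5.7  ⇒  cos φ₁ = cos 21.3° / √5.7 = 0.9317/2.387 = 0.3902.
φ₁ = arccos(0.3902) ≈ 67.0°.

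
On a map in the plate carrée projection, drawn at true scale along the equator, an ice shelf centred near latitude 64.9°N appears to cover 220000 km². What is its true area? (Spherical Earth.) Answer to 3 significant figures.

93300 km²

For the equirectangular projection with φ₀ = 0 (plate carrée), h = 1 along meridians and k = sec φ along parallels.
Areal scale = h·k = 1 × sec φ; at 64.9°, h = 1.000, k = 2.357, so h·k = 2.357.
True area = apparent / (areal scale) = 220000 / 2.357 ≈ 93300 km².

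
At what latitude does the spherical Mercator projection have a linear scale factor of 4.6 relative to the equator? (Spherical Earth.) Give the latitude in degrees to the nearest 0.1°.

Mercator scale is k = sec φ = 1/cos φ.
1/cos φ = 4.6  ⇒  cos φ = 0.2174  ⇒  φ = arccos(0.2174) ≈ 77.4°.

77.4°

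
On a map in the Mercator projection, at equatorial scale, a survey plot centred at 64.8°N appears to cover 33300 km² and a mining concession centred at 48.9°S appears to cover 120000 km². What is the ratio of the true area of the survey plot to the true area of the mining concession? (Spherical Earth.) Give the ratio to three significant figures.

0.116

Mercator's areal exaggeration is sec²φ; hence true area = (apparent area) · cos²φ.
True area of survey plot: 33300 × cos²(64.8°) = 33300 × 0.1813 = 6037 km².
True area of mining concession: 120000 × cos²(48.9°) = 120000 × 0.4321 = 51860 km².
Ratio = 6037 / 51860 ≈ 0.116.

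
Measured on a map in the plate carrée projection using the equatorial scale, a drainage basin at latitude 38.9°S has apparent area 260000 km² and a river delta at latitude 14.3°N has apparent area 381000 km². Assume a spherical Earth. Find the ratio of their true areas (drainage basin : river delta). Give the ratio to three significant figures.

0.548

On the plate carrée, areal scale = h·k = 1 × sec φ, so true area = apparent × cos φ.
True area of drainage basin: 260000 × cos(38.9°) = 260000 × 0.7782 = 202300 km².
True area of river delta: 381000 × cos(14.3°) = 381000 × 0.9690 = 369200 km².
Ratio = 202300 / 369200 ≈ 0.548.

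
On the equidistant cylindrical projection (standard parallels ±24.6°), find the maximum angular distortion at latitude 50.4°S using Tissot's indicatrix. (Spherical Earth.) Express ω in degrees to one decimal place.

20.2°

With standard parallel φ₀ = 24.6°, the equirectangular projection gives x = Rλ cos φ₀, y = Rφ, so h = 1 and k = cos 24.6° / cos φ.
At 50.4°: h = 1.000, k = 1.426; principal scales a = 1.426, b = 1.000.
sin(ω/2) = (a − b)/(a + b) = 0.4264/2.426 = 0.1757, so ω = 2 arcsin(0.1757) ≈ 20.2°.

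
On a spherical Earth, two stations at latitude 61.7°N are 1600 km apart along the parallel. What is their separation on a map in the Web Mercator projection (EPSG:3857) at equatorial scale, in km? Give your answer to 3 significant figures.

The Mercator projection is conformal; its linear scale factor is the same in every direction and equals sec φ = 1/cos φ.
Along the parallel, k = sec 61.7° = 1/0.4741 = 2.109.
Map distance = 1600 × 2.109 ≈ 3370 km.

3370 km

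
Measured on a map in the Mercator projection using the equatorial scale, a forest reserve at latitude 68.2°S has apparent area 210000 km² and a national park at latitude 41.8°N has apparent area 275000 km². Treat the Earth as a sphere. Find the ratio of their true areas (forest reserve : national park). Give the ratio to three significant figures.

0.190

Mercator's areal exaggeration is sec²φ; hence true area = (apparent area) · cos²φ.
True area of forest reserve: 210000 × cos²(68.2°) = 210000 × 0.1379 = 28960 km².
True area of national park: 275000 × cos²(41.8°) = 275000 × 0.5557 = 152800 km².
Ratio = 28960 / 152800 ≈ 0.190.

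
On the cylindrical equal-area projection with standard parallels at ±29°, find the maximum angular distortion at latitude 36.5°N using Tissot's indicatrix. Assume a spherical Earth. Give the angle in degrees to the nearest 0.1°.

9.7°

Cylindrical equal-area (φ₀ = 29°): h = cos φ / cos 29° along meridians, k = cos 29° / cos φ along parallels; h·k = 1.
At 36.5°: h = 0.9191, k = 1.088; principal scales a = 1.088, b = 0.9191.
sin(ω/2) = (a − b)/(a + b) = 0.1689/2.007 = 0.08417, so ω = 2 arcsin(0.08417) ≈ 9.7°.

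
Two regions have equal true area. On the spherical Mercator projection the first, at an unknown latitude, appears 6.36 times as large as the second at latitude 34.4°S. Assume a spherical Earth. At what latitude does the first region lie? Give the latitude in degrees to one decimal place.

For equal true areas on Mercator, apparent areas scale as sec²φ, so the ratio is cos²φ₂ / cos²φ₁.
cos²φ₂ / cos²φ₁ = 6.36  ⇒  cos φ₁ = cos 34.4° / √6.36 = 0.8251/2.522 = 0.3272.
φ₁ = arccos(0.3272) ≈ 70.9°.

70.9°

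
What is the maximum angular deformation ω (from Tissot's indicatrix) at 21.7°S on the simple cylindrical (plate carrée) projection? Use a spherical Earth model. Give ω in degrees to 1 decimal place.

4.2°

For the equirectangular projection with φ₀ = 0 (plate carrée), h = 1 along meridians and k = sec φ along parallels.
At 21.7°: h = 1.000, k = 1.076; principal scales a = 1.076, b = 1.000.
sin(ω/2) = (a − b)/(a + b) = 0.07627/2.076 = 0.03674, so ω = 2 arcsin(0.03674) ≈ 4.2°.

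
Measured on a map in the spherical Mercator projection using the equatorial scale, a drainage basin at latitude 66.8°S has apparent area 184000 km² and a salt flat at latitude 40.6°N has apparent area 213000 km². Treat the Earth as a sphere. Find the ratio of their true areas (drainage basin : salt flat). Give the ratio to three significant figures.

Since Mercator area scale is 1/cos²φ, the true area equals the apparent area multiplied by cos²φ.
True area of drainage basin: 184000 × cos²(66.8°) = 184000 × 0.1552 = 28560 km².
True area of salt flat: 213000 × cos²(40.6°) = 213000 × 0.5765 = 122800 km².
Ratio = 28560 / 122800 ≈ 0.233.

0.233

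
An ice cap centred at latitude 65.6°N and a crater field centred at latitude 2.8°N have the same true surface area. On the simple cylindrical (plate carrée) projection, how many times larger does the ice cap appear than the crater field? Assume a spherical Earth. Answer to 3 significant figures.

In the plate carrée (x = Rλ, y = Rφ), meridians are true-scale (h = 1) and parallels are stretched by k = sec φ.
Areal scale at 65.6°: h·k = 1.000 × 2.421 = 2.421.
Areal scale at 2.8°: h·k = 1.000 × 1.001 = 1.001.
Ratio = 2.421/1.001 ≈ 2.42.

2.42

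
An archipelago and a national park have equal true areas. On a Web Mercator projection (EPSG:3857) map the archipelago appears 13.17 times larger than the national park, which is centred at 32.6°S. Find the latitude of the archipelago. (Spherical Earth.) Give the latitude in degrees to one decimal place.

76.6°

Mercator areal scale is sec²φ, so apparent-area ratio = sec²φ₁ / sec²φ₂ = cos²φ₂ / cos²φ₁.
cos²φ₂ / cos²φ₁ = 13.17  ⇒  cos φ₁ = cos 32.6° / √13.17 = 0.8425/3.629 = 0.2321.
φ₁ = arccos(0.2321) ≈ 76.6°.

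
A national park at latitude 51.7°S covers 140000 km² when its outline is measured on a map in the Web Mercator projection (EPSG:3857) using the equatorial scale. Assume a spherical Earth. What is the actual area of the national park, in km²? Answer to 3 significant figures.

53800 km²

For Mercator, h = k = sec φ (a conformal cylindrical projection has a single point scale, 1/cos φ).
Areal scale = k² = sec²φ = 1/cos²(51.7°) = 1/0.6198² = 2.603.
True area = apparent / (areal scale) = 140000 / 2.603 ≈ 53800 km².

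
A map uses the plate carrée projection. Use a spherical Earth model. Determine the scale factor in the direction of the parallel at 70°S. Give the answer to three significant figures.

Plate carrée maps x = Rλ, y = Rφ. The meridian scale is h = 1 and the parallel scale is k = 1/cos φ = sec φ.
k = 1/cos 70° = 1/0.3420 = 2.924.

2.92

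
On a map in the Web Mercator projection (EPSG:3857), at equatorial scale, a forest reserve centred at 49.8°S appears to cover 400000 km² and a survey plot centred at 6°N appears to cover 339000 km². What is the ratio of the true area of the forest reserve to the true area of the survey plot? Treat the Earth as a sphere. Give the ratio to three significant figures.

On Mercator the areal scale is sec²φ, so true area = apparent × cos²φ.
True area of forest reserve: 400000 × cos²(49.8°) = 400000 × 0.4166 = 166600 km².
True area of survey plot: 339000 × cos²(6°) = 339000 × 0.9891 = 335300 km².
Ratio = 166600 / 335300 ≈ 0.497.

0.497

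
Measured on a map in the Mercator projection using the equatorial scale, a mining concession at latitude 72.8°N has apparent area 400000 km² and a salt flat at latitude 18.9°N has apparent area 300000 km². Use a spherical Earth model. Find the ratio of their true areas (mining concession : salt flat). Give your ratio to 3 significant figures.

Mercator's areal exaggeration is sec²φ; hence true area = (apparent area) · cos²φ.
True area of mining concession: 400000 × cos²(72.8°) = 400000 × 0.08744 = 34980 km².
True area of salt flat: 300000 × cos²(18.9°) = 300000 × 0.8951 = 268500 km².
Ratio = 34980 / 268500 ≈ 0.130.

0.130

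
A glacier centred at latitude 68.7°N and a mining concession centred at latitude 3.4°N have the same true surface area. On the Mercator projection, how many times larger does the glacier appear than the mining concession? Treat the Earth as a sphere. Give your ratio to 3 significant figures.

7.55

Mercator areal scale is sec²φ.
At 68.7°: sec²(68.7°) = 1/0.3633² = 7.579.
At 3.4°: sec²(3.4°) = 1/0.9982² = 1.004.
Ratio = 7.579/1.004 = cos²(3.4°)/cos²(68.7°) ≈ 7.55.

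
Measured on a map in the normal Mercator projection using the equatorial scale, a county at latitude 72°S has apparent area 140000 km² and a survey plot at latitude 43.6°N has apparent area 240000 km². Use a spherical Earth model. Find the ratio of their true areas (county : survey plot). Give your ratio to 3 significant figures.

0.106

Mercator's areal exaggeration is sec²φ; hence true area = (apparent area) · cos²φ.
True area of county: 140000 × cos²(72°) = 140000 × 0.09549 = 13370 km².
True area of survey plot: 240000 × cos²(43.6°) = 240000 × 0.5244 = 125900 km².
Ratio = 13370 / 125900 ≈ 0.106.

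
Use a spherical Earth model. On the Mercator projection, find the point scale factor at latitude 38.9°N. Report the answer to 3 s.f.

1.28

For Mercator, h = k = sec φ (a conformal cylindrical projection has a single point scale, 1/cos φ).
k = 1/cos 38.9° = 1/0.7782 = 1.285.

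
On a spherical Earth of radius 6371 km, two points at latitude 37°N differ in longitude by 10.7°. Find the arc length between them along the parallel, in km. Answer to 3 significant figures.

950 km

Arc length along a parallel = R cos φ · Δλ (with Δλ in radians).
= 6371 × cos 37° × (10.7° × π/180) = 6371 × 0.7986 × 0.1868 ≈ 950 km.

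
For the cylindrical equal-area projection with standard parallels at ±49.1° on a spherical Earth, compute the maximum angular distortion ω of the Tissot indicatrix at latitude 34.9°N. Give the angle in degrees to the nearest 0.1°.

25.6°

Cylindrical equal-area (φ₀ = 49.1°): h = cos φ / cos 49.1° along meridians, k = cos 49.1° / cos φ along parallels; h·k = 1.
At 34.9°: h = 1.253, k = 0.7983; principal scales a = 1.253, b = 0.7983.
sin(ω/2) = (a − b)/(a + b) = 0.4543/2.051 = 0.2215, so ω = 2 arcsin(0.2215) ≈ 25.6°.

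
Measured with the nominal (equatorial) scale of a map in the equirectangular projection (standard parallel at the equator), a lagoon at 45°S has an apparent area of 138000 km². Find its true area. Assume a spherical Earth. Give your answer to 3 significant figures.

Plate carrée maps x = Rλ, y = Rφ. The meridian scale is h = 1 and the parallel scale is k = 1/cos φ = sec φ.
Areal scale = h·k = 1 × sec φ; at 45°, h = 1.000, k = 1.414, so h·k = 1.414.
True area = apparent / (areal scale) = 138000 / 1.414 ≈ 97600 km².

97600 km²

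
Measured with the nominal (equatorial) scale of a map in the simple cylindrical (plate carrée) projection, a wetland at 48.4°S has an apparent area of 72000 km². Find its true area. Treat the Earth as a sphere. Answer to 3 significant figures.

47800 km²

Plate carrée maps x = Rλ, y = Rφ. The meridian scale is h = 1 and the parallel scale is k = 1/cos φ = sec φ.
Areal scale = h·k = 1 × sec φ; at 48.4°, h = 1.000, k = 1.506, so h·k = 1.506.
True area = apparent / (areal scale) = 72000 / 1.506 ≈ 47800 km².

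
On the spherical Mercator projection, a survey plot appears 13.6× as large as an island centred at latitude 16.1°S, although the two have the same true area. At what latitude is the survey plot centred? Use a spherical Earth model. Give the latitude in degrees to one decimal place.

Mercator areal scale is sec²φ, so apparent-area ratio = sec²φ₁ / sec²φ₂ = cos²φ₂ / cos²φ₁.
cos²φ₂ / cos²φ₁ = 13.6  ⇒  cos φ₁ = cos 16.1° / √13.6 = 0.9608/3.688 = 0.2605.
φ₁ = arccos(0.2605) ≈ 74.9°.

74.9°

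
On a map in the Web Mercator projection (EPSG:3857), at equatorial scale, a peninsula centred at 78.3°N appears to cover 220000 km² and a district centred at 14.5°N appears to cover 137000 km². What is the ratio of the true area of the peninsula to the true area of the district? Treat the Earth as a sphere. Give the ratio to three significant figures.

0.0705

Mercator's areal exaggeration is sec²φ; hence true area = (apparent area) · cos²φ.
True area of peninsula: 220000 × cos²(78.3°) = 220000 × 0.04112 = 9047 km².
True area of district: 137000 × cos²(14.5°) = 137000 × 0.9373 = 128400 km².
Ratio = 9047 / 128400 ≈ 0.0705.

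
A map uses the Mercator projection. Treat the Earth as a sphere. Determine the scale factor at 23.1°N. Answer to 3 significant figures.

Mercator is conformal, so the point scale is isotropic: h = k = sec φ = 1/cos φ.
k = 1/cos 23.1° = 1/0.9198 = 1.087.

1.09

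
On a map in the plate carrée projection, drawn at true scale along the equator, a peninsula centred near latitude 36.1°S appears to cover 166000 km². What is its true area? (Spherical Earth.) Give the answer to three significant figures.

In the plate carrée (x = Rλ, y = Rφ), meridians are true-scale (h = 1) and parallels are stretched by k = sec φ.
Areal scale = h·k = 1 × sec φ; at 36.1°, h = 1.000, k = 1.238, so h·k = 1.238.
True area = apparent / (areal scale) = 166000 / 1.238 ≈ 134000 km².

134000 km²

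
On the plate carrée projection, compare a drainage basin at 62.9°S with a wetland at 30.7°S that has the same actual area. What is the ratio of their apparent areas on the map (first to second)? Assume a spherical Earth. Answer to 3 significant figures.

1.89

Plate carrée maps x = Rλ, y = Rφ. The meridian scale is h = 1 and the parallel scale is k = 1/cos φ = sec φ.
Areal scale at 62.9°: h·k = 1.000 × 2.195 = 2.195.
Areal scale at 30.7°: h·k = 1.000 × 1.163 = 1.163.
Ratio = 2.195/1.163 ≈ 1.89.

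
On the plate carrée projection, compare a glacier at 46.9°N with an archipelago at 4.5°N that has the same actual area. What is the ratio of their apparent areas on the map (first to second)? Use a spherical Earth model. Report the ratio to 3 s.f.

For the equirectangular projection with φ₀ = 0 (plate carrée), h = 1 along meridians and k = sec φ along parallels.
Areal scale at 46.9°: h·k = 1.000 × 1.464 = 1.464.
Areal scale at 4.5°: h·k = 1.000 × 1.003 = 1.003.
Ratio = 1.464/1.003 ≈ 1.46.

1.46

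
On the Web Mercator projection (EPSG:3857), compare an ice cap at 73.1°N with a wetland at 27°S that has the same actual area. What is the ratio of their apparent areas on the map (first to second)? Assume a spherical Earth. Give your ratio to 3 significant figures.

9.39

Mercator is conformal with k = sec φ, so areal scale = k² = sec²φ.
At 73.1°: sec²(73.1°) = 1/0.2907² = 11.83.
At 27°: sec²(27°) = 1/0.8910² = 1.260.
Ratio = 11.83/1.260 = cos²(27°)/cos²(73.1°) ≈ 9.39.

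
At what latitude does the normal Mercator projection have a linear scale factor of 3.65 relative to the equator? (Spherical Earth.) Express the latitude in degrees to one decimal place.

Mercator scale is k = sec φ = 1/cos φ.
1/cos φ = 3.65  ⇒  cos φ = 0.2740  ⇒  φ = arccos(0.2740) ≈ 74.1°.

74.1°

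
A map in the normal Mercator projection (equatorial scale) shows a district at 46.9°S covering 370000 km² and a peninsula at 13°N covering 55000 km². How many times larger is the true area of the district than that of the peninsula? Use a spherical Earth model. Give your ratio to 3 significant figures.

3.31

On Mercator the areal scale is sec²φ, so true area = apparent × cos²φ.
True area of district: 370000 × cos²(46.9°) = 370000 × 0.4669 = 172700 km².
True area of peninsula: 55000 × cos²(13°) = 55000 × 0.9494 = 52220 km².
Ratio = 172700 / 52220 ≈ 3.31.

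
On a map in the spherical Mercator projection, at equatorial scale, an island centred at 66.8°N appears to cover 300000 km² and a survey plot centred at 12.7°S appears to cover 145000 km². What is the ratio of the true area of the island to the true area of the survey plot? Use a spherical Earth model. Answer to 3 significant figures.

0.337

Since Mercator area scale is 1/cos²φ, the true area equals the apparent area multiplied by cos²φ.
True area of island: 300000 × cos²(66.8°) = 300000 × 0.1552 = 46560 km².
True area of survey plot: 145000 × cos²(12.7°) = 145000 × 0.9517 = 138000 km².
Ratio = 46560 / 138000 ≈ 0.337.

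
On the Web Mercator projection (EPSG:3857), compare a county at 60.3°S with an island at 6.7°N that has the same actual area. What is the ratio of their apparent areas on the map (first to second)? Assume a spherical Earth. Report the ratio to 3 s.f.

On Mercator, area is exaggerated by sec²φ = 1/cos²φ.
At 60.3°: sec²(60.3°) = 1/0.4955² = 4.074.
At 6.7°: sec²(6.7°) = 1/0.9932² = 1.014.
Ratio = 4.074/1.014 = cos²(6.7°)/cos²(60.3°) ≈ 4.02.

4.02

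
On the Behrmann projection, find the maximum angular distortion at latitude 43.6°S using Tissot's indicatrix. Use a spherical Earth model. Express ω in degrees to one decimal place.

The Behrmann projection is cylindrical equal-area with φ₀ = 30°. A cylindrical equal-area projection with standard parallel φ₀ has meridian scale h = cos φ / cos φ₀ and parallel scale k = cos φ₀ / cos φ (so areas are preserved, h·k = 1).
At 43.6°: h = 0.8362, k = 1.196; principal scales a = 1.196, b = 0.8362.
sin(ω/2) = (a − b)/(a + b) = 0.3597/2.032 = 0.1770, so ω = 2 arcsin(0.1770) ≈ 20.4°.

20.4°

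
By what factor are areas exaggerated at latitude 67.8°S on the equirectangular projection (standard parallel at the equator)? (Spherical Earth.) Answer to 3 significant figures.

For the equirectangular projection with φ₀ = 0 (plate carrée), h = 1 along meridians and k = sec φ along parallels.
Areal scale = h·k = 1 × sec φ; at 67.8°, h = 1.000, k = 2.647, so h·k = 2.647.

2.65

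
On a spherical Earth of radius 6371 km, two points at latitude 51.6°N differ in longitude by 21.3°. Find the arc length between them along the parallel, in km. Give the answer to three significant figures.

1470 km

Arc length along a parallel = R cos φ · Δλ (with Δλ in radians).
= 6371 × cos 51.6° × (21.3° × π/180) = 6371 × 0.6211 × 0.3718 ≈ 1470 km.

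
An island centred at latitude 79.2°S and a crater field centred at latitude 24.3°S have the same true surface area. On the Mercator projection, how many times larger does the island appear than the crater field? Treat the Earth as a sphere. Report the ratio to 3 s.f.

Mercator areal scale is sec²φ.
At 79.2°: sec²(79.2°) = 1/0.1874² = 28.48.
At 24.3°: sec²(24.3°) = 1/0.9114² = 1.204.
Ratio = 28.48/1.204 = cos²(24.3°)/cos²(79.2°) ≈ 23.7.

23.7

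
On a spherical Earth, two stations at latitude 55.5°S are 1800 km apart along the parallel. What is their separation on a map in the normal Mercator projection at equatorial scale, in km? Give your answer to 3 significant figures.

For Mercator, h = k = sec φ (a conformal cylindrical projection has a single point scale, 1/cos φ).
Along the parallel, k = sec 55.5° = 1/0.5664 = 1.766.
Map distance = 1800 × 1.766 ≈ 3180 km.

3180 km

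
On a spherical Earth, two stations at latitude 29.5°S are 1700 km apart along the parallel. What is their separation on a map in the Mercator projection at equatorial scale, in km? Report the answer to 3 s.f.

Mercator is conformal, so the point scale is isotropic: h = k = sec φ = 1/cos φ.
Along the parallel, k = sec 29.5° = 1/0.8704 = 1.149.
Map distance = 1700 × 1.149 ≈ 1950 km.

1950 km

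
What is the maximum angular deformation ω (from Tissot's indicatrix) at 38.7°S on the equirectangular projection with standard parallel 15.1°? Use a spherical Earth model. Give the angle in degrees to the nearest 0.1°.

12.2°

With standard parallel φ₀ = 15.1°, the equirectangular projection gives x = Rλ cos φ₀, y = Rφ, so h = 1 and k = cos 15.1° / cos φ.
At 38.7°: h = 1.000, k = 1.237; principal scales a = 1.237, b = 1.000.
sin(ω/2) = (a − b)/(a + b) = 0.2371/2.237 = 0.1060, so ω = 2 arcsin(0.1060) ≈ 12.2°.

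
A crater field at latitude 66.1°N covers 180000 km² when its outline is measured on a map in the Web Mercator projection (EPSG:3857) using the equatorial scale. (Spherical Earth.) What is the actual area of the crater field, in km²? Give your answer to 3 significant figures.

The Mercator projection is conformal; its linear scale factor is the same in every direction and equals sec φ = 1/cos φ.
Areal scale = k² = sec²φ = 1/cos²(66.1°) = 1/0.4051² = 6.092.
True area = apparent / (areal scale) = 180000 / 6.092 ≈ 29500 km².

29500 km²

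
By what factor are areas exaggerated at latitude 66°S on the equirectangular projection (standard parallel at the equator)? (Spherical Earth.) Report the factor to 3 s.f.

For the equirectangular projection with φ₀ = 0 (plate carrée), h = 1 along meridians and k = sec φ along parallels.
Areal scale = h·k = 1 × sec φ; at 66°, h = 1.000, k = 2.459, so h·k = 2.459.

2.46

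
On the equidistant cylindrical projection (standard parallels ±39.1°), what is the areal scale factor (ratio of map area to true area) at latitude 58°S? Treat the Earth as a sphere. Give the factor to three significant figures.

The equidistant cylindrical projection with φ₀ = 39.1° has h = 1 (meridians true) and k = cos φ₀ / cos φ along parallels.
Areal scale = h·k = 1 × cos φ₀ / cos φ; at 58°, h = 1.000, k = 1.464, so h·k = 1.464.

1.46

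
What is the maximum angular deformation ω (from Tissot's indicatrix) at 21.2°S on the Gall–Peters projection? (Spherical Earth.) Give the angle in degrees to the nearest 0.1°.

31.3°

Gall–Peters is a cylindrical equal-area projection with standard parallels at ±45°. For cylindrical equal-area with standard parallel φ₀, h = cos φ / cos φ₀ and k = cos φ₀ / cos φ, so h·k = 1.
At 21.2°: h = 1.319, k = 0.7584; principal scales a = 1.319, b = 0.7584.
sin(ω/2) = (a − b)/(a + b) = 0.5601/2.077 = 0.2697, so ω = 2 arcsin(0.2697) ≈ 31.3°.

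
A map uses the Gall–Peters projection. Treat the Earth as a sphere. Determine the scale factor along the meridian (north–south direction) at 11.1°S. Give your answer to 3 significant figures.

1.39

The Gall–Peters projection is cylindrical equal-area with φ₀ = 45°. Cylindrical equal-area (φ₀ = 45°): h = cos φ / cos 45° along meridians, k = cos 45° / cos φ along parallels; h·k = 1.
h = cos 11.1° / cos 45° = 0.9813/0.7071 = 1.388.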